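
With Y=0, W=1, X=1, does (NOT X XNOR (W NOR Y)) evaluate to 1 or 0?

Substituting: (NOT 1 XNOR (1 NOR 0))
= 1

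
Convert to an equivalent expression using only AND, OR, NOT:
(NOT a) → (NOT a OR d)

a OR (NOT a OR d)
(Implication elimination: A → B = NOT A OR B)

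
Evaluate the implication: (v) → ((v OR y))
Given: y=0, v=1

Antecedent (v) = 1; consequent ((v OR y)) = 1.
1 → 1 = 1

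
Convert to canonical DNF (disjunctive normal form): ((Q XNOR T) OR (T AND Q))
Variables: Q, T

(NOT Q AND NOT T) OR (Q AND T)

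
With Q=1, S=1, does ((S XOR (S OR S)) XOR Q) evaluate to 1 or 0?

Substituting: ((1 XOR (1 OR 1)) XOR 1)
= 1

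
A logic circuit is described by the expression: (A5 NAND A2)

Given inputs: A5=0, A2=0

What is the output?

Substituting: (0 NAND 0)
= 1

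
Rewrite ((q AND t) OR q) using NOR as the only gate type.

((((q NOR q) NOR (t NOR t)) NOR q) NOR (((q NOR q) NOR (t NOR t)) NOR q))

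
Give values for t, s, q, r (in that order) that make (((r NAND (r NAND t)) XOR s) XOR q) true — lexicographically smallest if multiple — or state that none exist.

t=0, s=0, q=0, r=0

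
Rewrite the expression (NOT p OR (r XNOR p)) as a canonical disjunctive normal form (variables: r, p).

(NOT r AND NOT p) OR (r AND NOT p) OR (r AND p)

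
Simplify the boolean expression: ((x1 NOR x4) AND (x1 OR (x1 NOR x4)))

By absorption (E AND (E OR v) = E):
= (x1 NOR x4)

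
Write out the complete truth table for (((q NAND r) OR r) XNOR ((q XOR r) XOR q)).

q | r | Output
--------------
0 | 0 | 0
0 | 1 | 1
1 | 0 | 0
1 | 1 | 1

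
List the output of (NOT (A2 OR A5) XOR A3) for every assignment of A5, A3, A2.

A5 | A3 | A2 | Output
---------------------
0 | 0 | 0 | 1
0 | 0 | 1 | 0
0 | 1 | 0 | 0
0 | 1 | 1 | 1
1 | 0 | 0 | 0
1 | 0 | 1 | 0
1 | 1 | 0 | 1
1 | 1 | 1 | 1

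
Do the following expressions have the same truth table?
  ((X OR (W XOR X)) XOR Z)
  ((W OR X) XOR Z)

Yes, they are equivalent — the two output columns agree on all 8 assignments:
X | Z | W | Expression 1 | Expression 2
---------------------------------------
0 | 0 | 0 | 0 | 0
0 | 0 | 1 | 1 | 1
0 | 1 | 0 | 1 | 1
0 | 1 | 1 | 0 | 0
1 | 0 | 0 | 1 | 1
1 | 0 | 1 | 1 | 1
1 | 1 | 0 | 0 | 0
1 | 1 | 1 | 0 | 0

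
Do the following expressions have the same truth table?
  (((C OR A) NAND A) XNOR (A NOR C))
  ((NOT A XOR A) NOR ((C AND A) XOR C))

No. Counterexample: with A=0, C=0, Expression 1 = 1 but Expression 2 = 0.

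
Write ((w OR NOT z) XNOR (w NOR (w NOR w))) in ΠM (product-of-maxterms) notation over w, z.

ΠM(0, 2, 3) = (w OR z) AND (NOT w OR z) AND (NOT w OR NOT z)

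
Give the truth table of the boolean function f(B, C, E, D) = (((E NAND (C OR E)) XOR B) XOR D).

B | C | E | D | Output
----------------------
0 | 0 | 0 | 0 | 1
0 | 0 | 0 | 1 | 0
0 | 0 | 1 | 0 | 0
0 | 0 | 1 | 1 | 1
0 | 1 | 0 | 0 | 1
0 | 1 | 0 | 1 | 0
0 | 1 | 1 | 0 | 0
0 | 1 | 1 | 1 | 1
1 | 0 | 0 | 0 | 0
1 | 0 | 0 | 1 | 1
1 | 0 | 1 | 0 | 1
1 | 0 | 1 | 1 | 0
1 | 1 | 0 | 0 | 0
1 | 1 | 0 | 1 | 1
1 | 1 | 1 | 0 | 1
1 | 1 | 1 | 1 | 0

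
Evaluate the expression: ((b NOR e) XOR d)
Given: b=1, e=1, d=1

Substituting: ((1 NOR 1) XOR 1)
= 1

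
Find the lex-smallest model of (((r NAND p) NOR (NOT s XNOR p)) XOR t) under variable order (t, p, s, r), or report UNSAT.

t=0, p=1, s=1, r=1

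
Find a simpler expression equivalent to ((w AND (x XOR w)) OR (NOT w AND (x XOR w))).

By distribution ((E AND v) OR (E AND NOT v) = E):
= (x XOR w)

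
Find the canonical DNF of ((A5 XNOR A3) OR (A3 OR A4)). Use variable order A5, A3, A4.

(NOT A5 AND NOT A3 AND NOT A4) OR (NOT A5 AND NOT A3 AND A4) OR (NOT A5 AND A3 AND NOT A4) OR (NOT A5 AND A3 AND A4) OR (A5 AND NOT A3 AND A4) OR (A5 AND A3 AND NOT A4) OR (A5 AND A3 AND A4)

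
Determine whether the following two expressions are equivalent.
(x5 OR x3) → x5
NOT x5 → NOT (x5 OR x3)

Yes, Contrapositive is always equivalent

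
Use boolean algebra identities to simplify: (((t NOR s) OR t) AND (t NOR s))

By absorption (E AND (E OR v) = E):
= (t NOR s)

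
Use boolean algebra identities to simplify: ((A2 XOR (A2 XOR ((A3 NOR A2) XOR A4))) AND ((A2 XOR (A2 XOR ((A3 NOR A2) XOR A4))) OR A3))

By absorption (E AND (E OR v) = E) then XOR self-cancellation ((E XOR v) XOR v = E):
= ((A3 NOR A2) XOR A4)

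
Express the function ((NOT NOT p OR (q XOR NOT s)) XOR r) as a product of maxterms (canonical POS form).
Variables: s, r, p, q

ΠM(1, 4, 6, 7, 8, 13, 14, 15) = (s OR r OR p OR NOT q) AND (s OR NOT r OR p OR q) AND (s OR NOT r OR NOT p OR q) AND (s OR NOT r OR NOT p OR NOT q) AND (NOT s OR r OR p OR q) AND (NOT s OR NOT r OR p OR NOT q) AND (NOT s OR NOT r OR NOT p OR q) AND (NOT s OR NOT r OR NOT p OR NOT q)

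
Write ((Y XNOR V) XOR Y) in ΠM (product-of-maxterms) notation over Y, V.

ΠM(1, 3) = (Y OR NOT V) AND (NOT Y OR NOT V)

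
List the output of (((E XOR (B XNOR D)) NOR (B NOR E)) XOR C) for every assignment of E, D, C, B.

E | D | C | B | Output
----------------------
0 | 0 | 0 | 0 | 0
0 | 0 | 0 | 1 | 1
0 | 0 | 1 | 0 | 1
0 | 0 | 1 | 1 | 0
0 | 1 | 0 | 0 | 0
0 | 1 | 0 | 1 | 0
0 | 1 | 1 | 0 | 1
0 | 1 | 1 | 1 | 1
1 | 0 | 0 | 0 | 1
1 | 0 | 0 | 1 | 0
1 | 0 | 1 | 0 | 0
1 | 0 | 1 | 1 | 1
1 | 1 | 0 | 0 | 0
1 | 1 | 0 | 1 | 1
1 | 1 | 1 | 0 | 1
1 | 1 | 1 | 1 | 0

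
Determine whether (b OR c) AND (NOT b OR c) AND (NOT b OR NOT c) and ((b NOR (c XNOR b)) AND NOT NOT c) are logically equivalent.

Yes, they are equivalent — the two output columns agree on all 4 assignments:
b | c | Expression 1 | Expression 2
-----------------------------------
0 | 0 | 0 | 0
0 | 1 | 1 | 1
1 | 0 | 0 | 0
1 | 1 | 0 | 0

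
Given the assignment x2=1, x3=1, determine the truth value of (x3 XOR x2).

Substituting: (1 XOR 1)
= 0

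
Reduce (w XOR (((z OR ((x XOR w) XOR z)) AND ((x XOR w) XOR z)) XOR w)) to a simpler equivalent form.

By XOR self-cancellation ((E XOR v) XOR v = E) then absorption (E AND (E OR v) = E):
= ((x XOR w) XOR z)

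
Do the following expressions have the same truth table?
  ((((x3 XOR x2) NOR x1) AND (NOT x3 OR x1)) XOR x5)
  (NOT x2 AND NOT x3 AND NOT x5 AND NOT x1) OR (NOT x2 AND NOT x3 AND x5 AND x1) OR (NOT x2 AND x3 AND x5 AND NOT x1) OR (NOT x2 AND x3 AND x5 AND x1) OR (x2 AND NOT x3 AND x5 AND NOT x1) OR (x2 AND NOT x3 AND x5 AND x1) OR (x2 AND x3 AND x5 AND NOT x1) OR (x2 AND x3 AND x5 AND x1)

Yes, they are equivalent — the two output columns agree on all 16 assignments:
x2 | x3 | x5 | x1 | Expression 1 | Expression 2
-----------------------------------------------
0 | 0 | 0 | 0 | 1 | 1
0 | 0 | 0 | 1 | 0 | 0
0 | 0 | 1 | 0 | 0 | 0
0 | 0 | 1 | 1 | 1 | 1
0 | 1 | 0 | 0 | 0 | 0
0 | 1 | 0 | 1 | 0 | 0
0 | 1 | 1 | 0 | 1 | 1
0 | 1 | 1 | 1 | 1 | 1
1 | 0 | 0 | 0 | 0 | 0
1 | 0 | 0 | 1 | 0 | 0
1 | 0 | 1 | 0 | 1 | 1
1 | 0 | 1 | 1 | 1 | 1
1 | 1 | 0 | 0 | 0 | 0
1 | 1 | 0 | 1 | 0 | 0
1 | 1 | 1 | 0 | 1 | 1
1 | 1 | 1 | 1 | 1 | 1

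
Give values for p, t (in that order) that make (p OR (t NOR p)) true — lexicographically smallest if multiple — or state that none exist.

p=0, t=0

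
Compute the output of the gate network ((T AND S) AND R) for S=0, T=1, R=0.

Substituting: ((1 AND 0) AND 0)
= 0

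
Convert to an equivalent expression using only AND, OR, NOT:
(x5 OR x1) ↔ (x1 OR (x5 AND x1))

((x5 OR x1) AND (x1 OR (x5 AND x1))) OR (NOT (x5 OR x1) AND NOT (x1 OR (x5 AND x1)))
(Biconditional = both true or both false)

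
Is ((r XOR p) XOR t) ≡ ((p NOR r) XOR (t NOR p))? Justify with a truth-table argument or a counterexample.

No. Counterexample: with r=0, t=0, p=1, Expression 1 = 1 but Expression 2 = 0.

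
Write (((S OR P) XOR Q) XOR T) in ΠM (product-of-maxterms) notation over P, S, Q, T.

ΠM(0, 3, 5, 6, 9, 10, 13, 14) = (P OR S OR Q OR T) AND (P OR S OR NOT Q OR NOT T) AND (P OR NOT S OR Q OR NOT T) AND (P OR NOT S OR NOT Q OR T) AND (NOT P OR S OR Q OR NOT T) AND (NOT P OR S OR NOT Q OR T) AND (NOT P OR NOT S OR Q OR NOT T) AND (NOT P OR NOT S OR NOT Q OR T)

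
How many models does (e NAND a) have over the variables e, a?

Satisfying assignments: (0,0), (0,1), (1,0)
Count: 3 out of 4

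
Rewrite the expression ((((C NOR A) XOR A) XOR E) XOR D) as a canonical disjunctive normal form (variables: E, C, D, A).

(NOT E AND NOT C AND NOT D AND NOT A) OR (NOT E AND NOT C AND NOT D AND A) OR (NOT E AND C AND NOT D AND A) OR (NOT E AND C AND D AND NOT A) OR (E AND NOT C AND D AND NOT A) OR (E AND NOT C AND D AND A) OR (E AND C AND NOT D AND NOT A) OR (E AND C AND D AND A)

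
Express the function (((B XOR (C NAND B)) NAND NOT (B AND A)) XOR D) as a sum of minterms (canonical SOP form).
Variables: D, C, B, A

Σm(2, 3, 7, 8, 9, 12, 13, 14) = (NOT D AND NOT C AND B AND NOT A) OR (NOT D AND NOT C AND B AND A) OR (NOT D AND C AND B AND A) OR (D AND NOT C AND NOT B AND NOT A) OR (D AND NOT C AND NOT B AND A) OR (D AND C AND NOT B AND NOT A) OR (D AND C AND NOT B AND A) OR (D AND C AND B AND NOT A)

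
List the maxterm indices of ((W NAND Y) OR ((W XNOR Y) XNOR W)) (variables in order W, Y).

ΠM() = TRUE (no maxterms)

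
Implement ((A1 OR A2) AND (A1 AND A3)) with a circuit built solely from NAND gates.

((((A1 NAND A1) NAND (A2 NAND A2)) NAND ((A1 NAND A3) NAND (A1 NAND A3))) NAND (((A1 NAND A1) NAND (A2 NAND A2)) NAND ((A1 NAND A3) NAND (A1 NAND A3))))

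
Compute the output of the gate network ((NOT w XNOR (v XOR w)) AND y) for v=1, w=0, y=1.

Substituting: ((NOT 0 XNOR (1 XOR 0)) AND 1)
= 1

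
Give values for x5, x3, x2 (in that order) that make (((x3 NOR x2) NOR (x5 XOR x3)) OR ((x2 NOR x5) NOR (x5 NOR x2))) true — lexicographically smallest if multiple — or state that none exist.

x5=0, x3=0, x2=1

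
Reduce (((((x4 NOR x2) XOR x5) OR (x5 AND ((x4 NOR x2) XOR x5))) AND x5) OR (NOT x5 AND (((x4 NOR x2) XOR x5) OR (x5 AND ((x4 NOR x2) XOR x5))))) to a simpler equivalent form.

By distribution ((E AND v) OR (E AND NOT v) = E) then absorption (E OR (E AND v) = E):
= ((x4 NOR x2) XOR x5)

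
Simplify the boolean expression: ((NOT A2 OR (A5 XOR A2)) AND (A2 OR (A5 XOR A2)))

By distribution ((E OR v) AND (E OR NOT v) = E):
= (A5 XOR A2)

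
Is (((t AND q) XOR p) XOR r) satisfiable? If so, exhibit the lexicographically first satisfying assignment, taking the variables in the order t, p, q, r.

t=0, p=0, q=0, r=1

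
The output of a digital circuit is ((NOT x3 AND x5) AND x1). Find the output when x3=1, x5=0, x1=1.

Substituting: ((NOT 1 AND 0) AND 1)
= 0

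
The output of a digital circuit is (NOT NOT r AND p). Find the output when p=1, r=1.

Substituting: (NOT NOT 1 AND 1)
= 1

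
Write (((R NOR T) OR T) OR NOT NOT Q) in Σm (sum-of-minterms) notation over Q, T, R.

Σm(0, 2, 3, 4, 5, 6, 7) = (NOT Q AND NOT T AND NOT R) OR (NOT Q AND T AND NOT R) OR (NOT Q AND T AND R) OR (Q AND NOT T AND NOT R) OR (Q AND NOT T AND R) OR (Q AND T AND NOT R) OR (Q AND T AND R)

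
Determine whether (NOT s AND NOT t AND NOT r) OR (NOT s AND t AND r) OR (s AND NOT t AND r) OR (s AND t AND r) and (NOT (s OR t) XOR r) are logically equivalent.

Yes, they are equivalent — the two output columns agree on all 8 assignments:
s | t | r | Expression 1 | Expression 2
---------------------------------------
0 | 0 | 0 | 1 | 1
0 | 0 | 1 | 0 | 0
0 | 1 | 0 | 0 | 0
0 | 1 | 1 | 1 | 1
1 | 0 | 0 | 0 | 0
1 | 0 | 1 | 1 | 1
1 | 1 | 0 | 0 | 0
1 | 1 | 1 | 1 | 1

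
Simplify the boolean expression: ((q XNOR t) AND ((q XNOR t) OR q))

By absorption (E AND (E OR v) = E):
= (q XNOR t)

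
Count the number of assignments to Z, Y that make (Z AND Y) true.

Satisfying assignments: (1,1)
Count: 1 out of 4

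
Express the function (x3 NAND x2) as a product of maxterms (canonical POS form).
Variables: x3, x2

ΠM(3) = (NOT x3 OR NOT x2)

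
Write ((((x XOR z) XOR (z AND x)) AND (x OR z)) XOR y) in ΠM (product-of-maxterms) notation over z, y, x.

ΠM(0, 3, 6, 7) = (z OR y OR x) AND (z OR NOT y OR NOT x) AND (NOT z OR NOT y OR x) AND (NOT z OR NOT y OR NOT x)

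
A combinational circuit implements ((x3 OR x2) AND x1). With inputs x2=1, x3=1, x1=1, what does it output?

Substituting: ((1 OR 1) AND 1)
= 1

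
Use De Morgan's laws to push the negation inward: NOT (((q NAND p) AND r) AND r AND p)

NOT ((q NAND p) AND r) OR NOT r OR NOT p
De Morgan's: NOT(AND of terms) = OR of negations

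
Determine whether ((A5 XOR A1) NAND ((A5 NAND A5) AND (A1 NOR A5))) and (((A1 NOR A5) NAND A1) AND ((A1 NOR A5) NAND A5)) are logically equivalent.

Yes, they are equivalent — the two output columns agree on all 4 assignments:
A5 | A1 | Expression 1 | Expression 2
-------------------------------------
0 | 0 | 1 | 1
0 | 1 | 1 | 1
1 | 0 | 1 | 1
1 | 1 | 1 | 1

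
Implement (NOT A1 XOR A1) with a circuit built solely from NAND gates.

(((A1 NAND A1) NAND ((A1 NAND A1) NAND A1)) NAND (A1 NAND ((A1 NAND A1) NAND A1)))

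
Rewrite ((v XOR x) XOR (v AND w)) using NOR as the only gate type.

((((((((v NOR x) NOR (v NOR x)) NOR ((v NOR x) NOR (v NOR x))) NOR ((((v NOR v) NOR (x NOR x)) NOR ((v NOR v) NOR (x NOR x))) NOR (((v NOR v) NOR (x NOR x)) NOR ((v NOR v) NOR (x NOR x))))) NOR ((v NOR v) NOR (w NOR w))) NOR (((((v NOR x) NOR (v NOR x)) NOR ((v NOR x) NOR (v NOR x))) NOR ((((v NOR v) NOR (x NOR x)) NOR ((v NOR v) NOR (x NOR x))) NOR (((v NOR v) NOR (x NOR x)) NOR ((v NOR v) NOR (x NOR x))))) NOR ((v NOR v) NOR (w NOR w)))) NOR ((((((v NOR x) NOR (v NOR x)) NOR ((v NOR x) NOR (v NOR x))) NOR ((((v NOR v) NOR (x NOR x)) NOR ((v NOR v) NOR (x NOR x))) NOR (((v NOR v) NOR (x NOR x)) NOR ((v NOR v) NOR (x NOR x))))) NOR ((v NOR v) NOR (w NOR w))) NOR (((((v NOR x) NOR (v NOR x)) NOR ((v NOR x) NOR (v NOR x))) NOR ((((v NOR v) NOR (x NOR x)) NOR ((v NOR v) NOR (x NOR x))) NOR (((v NOR v) NOR (x NOR x)) NOR ((v NOR v) NOR (x NOR x))))) NOR ((v NOR v) NOR (w NOR w))))) NOR ((((((((v NOR x) NOR (v NOR x)) NOR ((v NOR x) NOR (v NOR x))) NOR ((((v NOR v) NOR (x NOR x)) NOR ((v NOR v) NOR (x NOR x))) NOR (((v NOR v) NOR (x NOR x)) NOR ((v NOR v) NOR (x NOR x))))) NOR ((((v NOR x) NOR (v NOR x)) NOR ((v NOR x) NOR (v NOR x))) NOR ((((v NOR v) NOR (x NOR x)) NOR ((v NOR v) NOR (x NOR x))) NOR (((v NOR v) NOR (x NOR x)) NOR ((v NOR v) NOR (x NOR x)))))) NOR (((v NOR v) NOR (w NOR w)) NOR ((v NOR v) NOR (w NOR w)))) NOR ((((((v NOR x) NOR (v NOR x)) NOR ((v NOR x) NOR (v NOR x))) NOR ((((v NOR v) NOR (x NOR x)) NOR ((v NOR v) NOR (x NOR x))) NOR (((v NOR v) NOR (x NOR x)) NOR ((v NOR v) NOR (x NOR x))))) NOR ((((v NOR x) NOR (v NOR x)) NOR ((v NOR x) NOR (v NOR x))) NOR ((((v NOR v) NOR (x NOR x)) NOR ((v NOR v) NOR (x NOR x))) NOR (((v NOR v) NOR (x NOR x)) NOR ((v NOR v) NOR (x NOR x)))))) NOR (((v NOR v) NOR (w NOR w)) NOR ((v NOR v) NOR (w NOR w))))) NOR (((((((v NOR x) NOR (v NOR x)) NOR ((v NOR x) NOR (v NOR x))) NOR ((((v NOR v) NOR (x NOR x)) NOR ((v NOR v) NOR (x NOR x))) NOR (((v NOR v) NOR (x NOR x)) NOR ((v NOR v) NOR (x NOR x))))) NOR ((((v NOR x) NOR (v NOR x)) NOR ((v NOR x) NOR (v NOR x))) NOR ((((v NOR v) NOR (x NOR x)) NOR ((v NOR v) NOR (x NOR x))) NOR (((v NOR v) NOR (x NOR x)) NOR ((v NOR v) NOR (x NOR x)))))) NOR (((v NOR v) NOR (w NOR w)) NOR ((v NOR v) NOR (w NOR w)))) NOR ((((((v NOR x) NOR (v NOR x)) NOR ((v NOR x) NOR (v NOR x))) NOR ((((v NOR v) NOR (x NOR x)) NOR ((v NOR v) NOR (x NOR x))) NOR (((v NOR v) NOR (x NOR x)) NOR ((v NOR v) NOR (x NOR x))))) NOR ((((v NOR x) NOR (v NOR x)) NOR ((v NOR x) NOR (v NOR x))) NOR ((((v NOR v) NOR (x NOR x)) NOR ((v NOR v) NOR (x NOR x))) NOR (((v NOR v) NOR (x NOR x)) NOR ((v NOR v) NOR (x NOR x)))))) NOR (((v NOR v) NOR (w NOR w)) NOR ((v NOR v) NOR (w NOR w)))))))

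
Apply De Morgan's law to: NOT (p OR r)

NOT p AND NOT r
De Morgan's: NOT(OR of terms) = AND of negations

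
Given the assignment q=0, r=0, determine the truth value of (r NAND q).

Substituting: (0 NAND 0)
= 1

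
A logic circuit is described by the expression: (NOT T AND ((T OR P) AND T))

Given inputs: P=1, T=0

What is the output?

Substituting: (NOT 0 AND ((0 OR 1) AND 0))
= 0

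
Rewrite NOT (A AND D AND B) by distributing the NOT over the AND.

NOT A OR NOT D OR NOT B
De Morgan's: NOT(AND of terms) = OR of negations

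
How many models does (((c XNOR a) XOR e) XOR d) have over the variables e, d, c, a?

Satisfying assignments: (0,0,0,0), (0,0,1,1), (0,1,0,1), (0,1,1,0), (1,0,0,1), (1,0,1,0), (1,1,0,0), (1,1,1,1)
Count: 8 out of 16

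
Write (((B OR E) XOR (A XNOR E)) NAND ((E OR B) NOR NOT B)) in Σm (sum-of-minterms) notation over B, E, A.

Σm(0, 1, 2, 3, 4, 5, 6, 7) = (NOT B AND NOT E AND NOT A) OR (NOT B AND NOT E AND A) OR (NOT B AND E AND NOT A) OR (NOT B AND E AND A) OR (B AND NOT E AND NOT A) OR (B AND NOT E AND A) OR (B AND E AND NOT A) OR (B AND E AND A)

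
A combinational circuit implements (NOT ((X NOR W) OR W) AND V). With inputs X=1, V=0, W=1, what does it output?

Substituting: (NOT ((1 NOR 1) OR 1) AND 0)
= 0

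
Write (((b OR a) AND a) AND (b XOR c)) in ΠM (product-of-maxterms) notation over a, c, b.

ΠM(0, 1, 2, 3, 4, 7) = (a OR c OR b) AND (a OR c OR NOT b) AND (a OR NOT c OR b) AND (a OR NOT c OR NOT b) AND (NOT a OR c OR b) AND (NOT a OR NOT c OR NOT b)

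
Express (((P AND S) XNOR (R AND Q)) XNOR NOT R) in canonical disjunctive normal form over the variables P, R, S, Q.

(NOT P AND NOT R AND NOT S AND NOT Q) OR (NOT P AND NOT R AND NOT S AND Q) OR (NOT P AND NOT R AND S AND NOT Q) OR (NOT P AND NOT R AND S AND Q) OR (NOT P AND R AND NOT S AND Q) OR (NOT P AND R AND S AND Q) OR (P AND NOT R AND NOT S AND NOT Q) OR (P AND NOT R AND NOT S AND Q) OR (P AND R AND NOT S AND Q) OR (P AND R AND S AND NOT Q)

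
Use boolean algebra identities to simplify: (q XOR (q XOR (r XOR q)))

By XOR self-cancellation ((E XOR v) XOR v = E):
= (r XOR q)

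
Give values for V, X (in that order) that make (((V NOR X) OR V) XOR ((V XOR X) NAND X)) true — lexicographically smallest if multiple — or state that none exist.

UNSATISFIABLE - no assignment makes this expression true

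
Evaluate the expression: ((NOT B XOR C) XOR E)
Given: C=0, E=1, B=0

Substituting: ((NOT 0 XOR 0) XOR 1)
= 0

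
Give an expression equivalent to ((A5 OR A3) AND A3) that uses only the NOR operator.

((((A5 NOR A3) NOR (A5 NOR A3)) NOR ((A5 NOR A3) NOR (A5 NOR A3))) NOR (A3 NOR A3))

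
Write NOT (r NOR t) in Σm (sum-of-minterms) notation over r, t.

Σm(1, 2, 3) = (NOT r AND t) OR (r AND NOT t) OR (r AND t)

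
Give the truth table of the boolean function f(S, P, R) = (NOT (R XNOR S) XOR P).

S | P | R | Output
------------------
0 | 0 | 0 | 0
0 | 0 | 1 | 1
0 | 1 | 0 | 1
0 | 1 | 1 | 0
1 | 0 | 0 | 1
1 | 0 | 1 | 0
1 | 1 | 0 | 0
1 | 1 | 1 | 1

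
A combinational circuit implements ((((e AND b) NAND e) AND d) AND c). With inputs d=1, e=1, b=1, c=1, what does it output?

Substituting: ((((1 AND 1) NAND 1) AND 1) AND 1)
= 0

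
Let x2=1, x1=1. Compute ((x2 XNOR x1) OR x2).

Substituting: ((1 XNOR 1) OR 1)
= 1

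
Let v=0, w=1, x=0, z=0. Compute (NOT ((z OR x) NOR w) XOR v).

Substituting: (NOT ((0 OR 0) NOR 1) XOR 0)
= 1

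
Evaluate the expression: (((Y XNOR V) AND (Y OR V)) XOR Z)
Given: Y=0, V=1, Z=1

Substituting: (((0 XNOR 1) AND (0 OR 1)) XOR 1)
= 1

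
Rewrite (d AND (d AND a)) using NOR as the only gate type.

((d NOR d) NOR (((d NOR d) NOR (a NOR a)) NOR ((d NOR d) NOR (a NOR a))))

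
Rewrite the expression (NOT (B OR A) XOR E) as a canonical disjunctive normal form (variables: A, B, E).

(NOT A AND NOT B AND NOT E) OR (NOT A AND B AND E) OR (A AND NOT B AND E) OR (A AND B AND E)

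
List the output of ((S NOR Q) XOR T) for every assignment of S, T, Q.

S | T | Q | Output
------------------
0 | 0 | 0 | 1
0 | 0 | 1 | 0
0 | 1 | 0 | 0
0 | 1 | 1 | 1
1 | 0 | 0 | 0
1 | 0 | 1 | 0
1 | 1 | 0 | 1
1 | 1 | 1 | 1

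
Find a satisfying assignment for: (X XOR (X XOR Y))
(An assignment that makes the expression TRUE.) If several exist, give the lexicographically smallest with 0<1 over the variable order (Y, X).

Y=1, X=0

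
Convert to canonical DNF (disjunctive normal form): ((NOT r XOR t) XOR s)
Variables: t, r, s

(NOT t AND NOT r AND NOT s) OR (NOT t AND r AND s) OR (t AND NOT r AND s) OR (t AND r AND NOT s)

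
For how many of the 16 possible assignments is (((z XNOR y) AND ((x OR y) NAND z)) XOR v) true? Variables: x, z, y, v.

Satisfying assignments: (0,0,0,0), (0,0,1,1), (0,1,0,1), (0,1,1,1), (1,0,0,0), (1,0,1,1), (1,1,0,1), (1,1,1,1)
Count: 8 out of 16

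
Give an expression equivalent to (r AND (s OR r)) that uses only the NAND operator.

((r NAND ((s NAND s) NAND (r NAND r))) NAND (r NAND ((s NAND s) NAND (r NAND r))))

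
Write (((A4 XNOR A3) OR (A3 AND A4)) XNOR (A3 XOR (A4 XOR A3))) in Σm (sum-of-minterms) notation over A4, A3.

Σm(1, 3) = (NOT A4 AND A3) OR (A4 AND A3)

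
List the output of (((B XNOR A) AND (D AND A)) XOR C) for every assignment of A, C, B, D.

A | C | B | D | Output
----------------------
0 | 0 | 0 | 0 | 0
0 | 0 | 0 | 1 | 0
0 | 0 | 1 | 0 | 0
0 | 0 | 1 | 1 | 0
0 | 1 | 0 | 0 | 1
0 | 1 | 0 | 1 | 1
0 | 1 | 1 | 0 | 1
0 | 1 | 1 | 1 | 1
1 | 0 | 0 | 0 | 0
1 | 0 | 0 | 1 | 0
1 | 0 | 1 | 0 | 0
1 | 0 | 1 | 1 | 1
1 | 1 | 0 | 0 | 1
1 | 1 | 0 | 1 | 1
1 | 1 | 1 | 0 | 1
1 | 1 | 1 | 1 | 0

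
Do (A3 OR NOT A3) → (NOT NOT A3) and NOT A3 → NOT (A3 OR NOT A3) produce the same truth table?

Yes, Contrapositive is always equivalent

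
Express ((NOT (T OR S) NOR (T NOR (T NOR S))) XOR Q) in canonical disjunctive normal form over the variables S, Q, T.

(NOT S AND NOT Q AND T) OR (NOT S AND Q AND NOT T) OR (S AND NOT Q AND T) OR (S AND Q AND NOT T)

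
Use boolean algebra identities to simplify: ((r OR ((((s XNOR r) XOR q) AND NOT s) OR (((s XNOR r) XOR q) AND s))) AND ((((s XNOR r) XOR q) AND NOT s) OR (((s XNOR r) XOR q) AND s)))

By absorption (E AND (E OR v) = E) then distribution ((E AND v) OR (E AND NOT v) = E):
= ((s XNOR r) XOR q)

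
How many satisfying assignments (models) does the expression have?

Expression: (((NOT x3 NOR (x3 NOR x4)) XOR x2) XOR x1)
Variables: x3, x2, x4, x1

Satisfying assignments: (0,0,0,1), (0,0,1,1), (0,1,0,0), (0,1,1,0), (1,0,0,0), (1,0,1,0), (1,1,0,1), (1,1,1,1)
Count: 8 out of 16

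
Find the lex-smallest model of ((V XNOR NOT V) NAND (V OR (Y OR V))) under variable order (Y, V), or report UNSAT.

Y=0, V=0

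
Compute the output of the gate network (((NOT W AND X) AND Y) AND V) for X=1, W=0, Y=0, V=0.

Substituting: (((NOT 0 AND 1) AND 0) AND 0)
= 0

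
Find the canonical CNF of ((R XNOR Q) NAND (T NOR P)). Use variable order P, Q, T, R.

(P OR Q OR T OR R) AND (P OR NOT Q OR T OR NOT R)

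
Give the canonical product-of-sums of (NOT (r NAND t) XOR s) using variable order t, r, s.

ΠM(0, 2, 4, 7) = (t OR r OR s) AND (t OR NOT r OR s) AND (NOT t OR r OR s) AND (NOT t OR NOT r OR NOT s)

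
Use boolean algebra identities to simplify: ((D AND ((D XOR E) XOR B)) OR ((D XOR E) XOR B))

By absorption (E OR (E AND v) = E):
= ((D XOR E) XOR B)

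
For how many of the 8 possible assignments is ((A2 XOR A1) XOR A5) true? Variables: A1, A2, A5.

Satisfying assignments: (0,0,1), (0,1,0), (1,0,0), (1,1,1)
Count: 4 out of 8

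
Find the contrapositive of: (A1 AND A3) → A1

Contrapositive: NOT A1 → NOT (A1 AND A3)
Note: A statement and its contrapositive are logically equivalent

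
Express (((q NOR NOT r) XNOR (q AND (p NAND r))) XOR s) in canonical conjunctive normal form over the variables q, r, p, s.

(q OR r OR p OR NOT s) AND (q OR r OR NOT p OR NOT s) AND (q OR NOT r OR p OR s) AND (q OR NOT r OR NOT p OR s) AND (NOT q OR r OR p OR s) AND (NOT q OR r OR NOT p OR s) AND (NOT q OR NOT r OR p OR s) AND (NOT q OR NOT r OR NOT p OR NOT s)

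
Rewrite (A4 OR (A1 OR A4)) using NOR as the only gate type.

((A4 NOR ((A1 NOR A4) NOR (A1 NOR A4))) NOR (A4 NOR ((A1 NOR A4) NOR (A1 NOR A4))))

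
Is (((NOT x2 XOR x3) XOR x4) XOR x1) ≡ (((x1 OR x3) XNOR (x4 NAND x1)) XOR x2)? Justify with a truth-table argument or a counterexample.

No. Counterexample: with x3=0, x4=0, x1=0, x2=0, Expression 1 = 1 but Expression 2 = 0.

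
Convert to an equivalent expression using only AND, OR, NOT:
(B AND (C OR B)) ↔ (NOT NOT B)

((B AND (C OR B)) AND (NOT NOT B)) OR (NOT (B AND (C OR B)) AND NOT B)
(Biconditional = both true or both false)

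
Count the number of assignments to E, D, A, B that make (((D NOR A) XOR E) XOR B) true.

Satisfying assignments: (0,0,0,0), (0,0,1,1), (0,1,0,1), (0,1,1,1), (1,0,0,1), (1,0,1,0), (1,1,0,0), (1,1,1,0)
Count: 8 out of 16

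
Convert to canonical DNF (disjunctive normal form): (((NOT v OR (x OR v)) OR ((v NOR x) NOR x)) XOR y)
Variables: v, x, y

(NOT v AND NOT x AND NOT y) OR (NOT v AND x AND NOT y) OR (v AND NOT x AND NOT y) OR (v AND x AND NOT y)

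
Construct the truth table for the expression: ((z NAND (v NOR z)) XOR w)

w | v | z | Output
------------------
0 | 0 | 0 | 1
0 | 0 | 1 | 1
0 | 1 | 0 | 1
0 | 1 | 1 | 1
1 | 0 | 0 | 0
1 | 0 | 1 | 0
1 | 1 | 0 | 0
1 | 1 | 1 | 0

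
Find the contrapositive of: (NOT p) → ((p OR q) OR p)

Contrapositive: NOT ((p OR q) OR p) → p
Note: A statement and its contrapositive are logically equivalent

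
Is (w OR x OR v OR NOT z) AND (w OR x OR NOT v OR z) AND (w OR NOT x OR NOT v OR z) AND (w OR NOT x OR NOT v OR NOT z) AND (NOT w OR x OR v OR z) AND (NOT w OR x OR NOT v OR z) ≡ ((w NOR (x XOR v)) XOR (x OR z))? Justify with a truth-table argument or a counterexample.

Yes, they are equivalent — the two output columns agree on all 16 assignments:
w | x | v | z | Expression 1 | Expression 2
-------------------------------------------
0 | 0 | 0 | 0 | 1 | 1
0 | 0 | 0 | 1 | 0 | 0
0 | 0 | 1 | 0 | 0 | 0
0 | 0 | 1 | 1 | 1 | 1
0 | 1 | 0 | 0 | 1 | 1
0 | 1 | 0 | 1 | 1 | 1
0 | 1 | 1 | 0 | 0 | 0
0 | 1 | 1 | 1 | 0 | 0
1 | 0 | 0 | 0 | 0 | 0
1 | 0 | 0 | 1 | 1 | 1
1 | 0 | 1 | 0 | 0 | 0
1 | 0 | 1 | 1 | 1 | 1
1 | 1 | 0 | 0 | 1 | 1
1 | 1 | 0 | 1 | 1 | 1
1 | 1 | 1 | 0 | 1 | 1
1 | 1 | 1 | 1 | 1 | 1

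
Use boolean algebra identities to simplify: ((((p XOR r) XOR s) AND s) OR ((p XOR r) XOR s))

By absorption (E OR (E AND v) = E):
= ((p XOR r) XOR s)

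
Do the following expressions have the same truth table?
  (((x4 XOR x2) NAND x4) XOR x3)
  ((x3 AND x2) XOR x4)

No. Counterexample: with x3=0, x2=0, x4=0, Expression 1 = 1 but Expression 2 = 0.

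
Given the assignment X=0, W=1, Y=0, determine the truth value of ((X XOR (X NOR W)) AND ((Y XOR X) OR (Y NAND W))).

Substituting: ((0 XOR (0 NOR 1)) AND ((0 XOR 0) OR (0 NAND 1)))
= 0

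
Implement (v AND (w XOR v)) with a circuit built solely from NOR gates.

((v NOR v) NOR (((((w NOR v) NOR (w NOR v)) NOR ((w NOR v) NOR (w NOR v))) NOR ((((w NOR w) NOR (v NOR v)) NOR ((w NOR w) NOR (v NOR v))) NOR (((w NOR w) NOR (v NOR v)) NOR ((w NOR w) NOR (v NOR v))))) NOR ((((w NOR v) NOR (w NOR v)) NOR ((w NOR v) NOR (w NOR v))) NOR ((((w NOR w) NOR (v NOR v)) NOR ((w NOR w) NOR (v NOR v))) NOR (((w NOR w) NOR (v NOR v)) NOR ((w NOR w) NOR (v NOR v)))))))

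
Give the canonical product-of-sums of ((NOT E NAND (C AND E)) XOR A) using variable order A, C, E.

ΠM(4, 5, 6, 7) = (NOT A OR C OR E) AND (NOT A OR C OR NOT E) AND (NOT A OR NOT C OR E) AND (NOT A OR NOT C OR NOT E)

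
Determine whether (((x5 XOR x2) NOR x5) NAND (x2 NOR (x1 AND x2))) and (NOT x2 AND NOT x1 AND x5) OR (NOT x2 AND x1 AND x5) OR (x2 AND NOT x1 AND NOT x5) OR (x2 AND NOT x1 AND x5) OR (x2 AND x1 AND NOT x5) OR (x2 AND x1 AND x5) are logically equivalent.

Yes, they are equivalent — the two output columns agree on all 8 assignments:
x2 | x1 | x5 | Expression 1 | Expression 2
------------------------------------------
0 | 0 | 0 | 0 | 0
0 | 0 | 1 | 1 | 1
0 | 1 | 0 | 0 | 0
0 | 1 | 1 | 1 | 1
1 | 0 | 0 | 1 | 1
1 | 0 | 1 | 1 | 1
1 | 1 | 0 | 1 | 1
1 | 1 | 1 | 1 | 1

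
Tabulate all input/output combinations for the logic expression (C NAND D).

D | C | Output
--------------
0 | 0 | 1
0 | 1 | 1
1 | 0 | 1
1 | 1 | 0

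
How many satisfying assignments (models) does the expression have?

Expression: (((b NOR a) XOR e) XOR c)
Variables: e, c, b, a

Satisfying assignments: (0,0,0,0), (0,1,0,1), (0,1,1,0), (0,1,1,1), (1,0,0,1), (1,0,1,0), (1,0,1,1), (1,1,0,0)
Count: 8 out of 16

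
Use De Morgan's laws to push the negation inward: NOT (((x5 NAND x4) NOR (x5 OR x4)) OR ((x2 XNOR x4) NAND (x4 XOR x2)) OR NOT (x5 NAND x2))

NOT ((x5 NAND x4) NOR (x5 OR x4)) AND NOT ((x2 XNOR x4) NAND (x4 XOR x2)) AND (x5 NAND x2)
De Morgan's: NOT(OR of terms) = AND of negations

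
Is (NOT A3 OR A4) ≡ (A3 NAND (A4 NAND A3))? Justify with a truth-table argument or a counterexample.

Yes, they are equivalent — the two output columns agree on all 4 assignments:
A3 | A4 | Expression 1 | Expression 2
-------------------------------------
0 | 0 | 1 | 1
0 | 1 | 1 | 1
1 | 0 | 0 | 0
1 | 1 | 1 | 1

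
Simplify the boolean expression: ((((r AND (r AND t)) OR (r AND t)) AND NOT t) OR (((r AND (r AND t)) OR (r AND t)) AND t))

By distribution ((E AND v) OR (E AND NOT v) = E) then absorption (E OR (E AND v) = E):
= (r AND t)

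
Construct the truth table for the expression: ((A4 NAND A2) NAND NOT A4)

A2 | A4 | Output
----------------
0 | 0 | 0
0 | 1 | 1
1 | 0 | 0
1 | 1 | 1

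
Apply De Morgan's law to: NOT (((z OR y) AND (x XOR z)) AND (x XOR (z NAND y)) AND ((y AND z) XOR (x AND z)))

NOT ((z OR y) AND (x XOR z)) OR NOT (x XOR (z NAND y)) OR NOT ((y AND z) XOR (x AND z))
De Morgan's: NOT(AND of terms) = OR of negations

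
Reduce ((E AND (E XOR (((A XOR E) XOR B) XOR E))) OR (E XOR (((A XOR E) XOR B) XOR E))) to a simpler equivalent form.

By absorption (E OR (E AND v) = E) then XOR self-cancellation ((E XOR v) XOR v = E):
= ((A XOR E) XOR B)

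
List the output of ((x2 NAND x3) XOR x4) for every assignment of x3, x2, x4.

x3 | x2 | x4 | Output
---------------------
0 | 0 | 0 | 1
0 | 0 | 1 | 0
0 | 1 | 0 | 1
0 | 1 | 1 | 0
1 | 0 | 0 | 1
1 | 0 | 1 | 0
1 | 1 | 0 | 0
1 | 1 | 1 | 1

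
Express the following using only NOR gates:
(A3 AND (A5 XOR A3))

((A3 NOR A3) NOR (((((A5 NOR A3) NOR (A5 NOR A3)) NOR ((A5 NOR A3) NOR (A5 NOR A3))) NOR ((((A5 NOR A5) NOR (A3 NOR A3)) NOR ((A5 NOR A5) NOR (A3 NOR A3))) NOR (((A5 NOR A5) NOR (A3 NOR A3)) NOR ((A5 NOR A5) NOR (A3 NOR A3))))) NOR ((((A5 NOR A3) NOR (A5 NOR A3)) NOR ((A5 NOR A3) NOR (A5 NOR A3))) NOR ((((A5 NOR A5) NOR (A3 NOR A3)) NOR ((A5 NOR A5) NOR (A3 NOR A3))) NOR (((A5 NOR A5) NOR (A3 NOR A3)) NOR ((A5 NOR A5) NOR (A3 NOR A3)))))))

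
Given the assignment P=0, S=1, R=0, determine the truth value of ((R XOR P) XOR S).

Substituting: ((0 XOR 0) XOR 1)
= 1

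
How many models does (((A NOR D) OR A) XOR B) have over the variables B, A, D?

Satisfying assignments: (0,0,0), (0,1,0), (0,1,1), (1,0,1)
Count: 4 out of 8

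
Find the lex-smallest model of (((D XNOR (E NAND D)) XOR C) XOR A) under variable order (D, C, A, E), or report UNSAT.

D=0, C=0, A=1, E=0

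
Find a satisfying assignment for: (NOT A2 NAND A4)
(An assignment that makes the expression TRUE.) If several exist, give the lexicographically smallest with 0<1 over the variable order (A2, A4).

A2=0, A4=0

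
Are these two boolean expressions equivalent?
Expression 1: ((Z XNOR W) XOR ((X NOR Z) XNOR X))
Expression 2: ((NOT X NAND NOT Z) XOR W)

No. Counterexample: with X=0, W=0, Z=0, Expression 1 = 1 but Expression 2 = 0.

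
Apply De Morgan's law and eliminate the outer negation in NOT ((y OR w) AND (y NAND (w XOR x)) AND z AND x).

NOT (y OR w) OR NOT (y NAND (w XOR x)) OR NOT z OR NOT x
De Morgan's: NOT(AND of terms) = OR of negations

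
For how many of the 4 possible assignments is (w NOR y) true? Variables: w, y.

Satisfying assignments: (0,0)
Count: 1 out of 4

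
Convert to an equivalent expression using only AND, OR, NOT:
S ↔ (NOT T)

(S AND (NOT T)) OR (NOT S AND T)
(Biconditional = both true or both false)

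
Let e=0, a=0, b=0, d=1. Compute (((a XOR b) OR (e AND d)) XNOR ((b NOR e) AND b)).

Substituting: (((0 XOR 0) OR (0 AND 1)) XNOR ((0 NOR 0) AND 0))
= 1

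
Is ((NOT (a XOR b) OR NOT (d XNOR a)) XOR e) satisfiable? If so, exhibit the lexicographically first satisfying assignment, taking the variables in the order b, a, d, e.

b=0, a=0, d=0, e=0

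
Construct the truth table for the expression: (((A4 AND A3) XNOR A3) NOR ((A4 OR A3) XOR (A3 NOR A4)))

A3 | A4 | Output
----------------
0 | 0 | 0
0 | 1 | 0
1 | 0 | 0
1 | 1 | 0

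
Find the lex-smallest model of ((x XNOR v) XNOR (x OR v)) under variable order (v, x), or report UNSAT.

v=1, x=1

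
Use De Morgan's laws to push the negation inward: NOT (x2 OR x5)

NOT x2 AND NOT x5
De Morgan's: NOT(OR of terms) = AND of negations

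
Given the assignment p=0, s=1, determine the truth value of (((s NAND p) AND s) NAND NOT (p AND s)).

Substituting: (((1 NAND 0) AND 1) NAND NOT (0 AND 1))
= 0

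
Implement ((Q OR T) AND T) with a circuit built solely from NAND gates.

((((Q NAND Q) NAND (T NAND T)) NAND T) NAND (((Q NAND Q) NAND (T NAND T)) NAND T))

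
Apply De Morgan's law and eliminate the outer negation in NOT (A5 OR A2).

NOT A5 AND NOT A2
De Morgan's: NOT(OR of terms) = AND of negations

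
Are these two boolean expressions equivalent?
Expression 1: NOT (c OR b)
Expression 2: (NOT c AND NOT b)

Yes, they are equivalent — the two output columns agree on all 4 assignments:
c | b | Expression 1 | Expression 2
-----------------------------------
0 | 0 | 1 | 1
0 | 1 | 0 | 0
1 | 0 | 0 | 0
1 | 1 | 0 | 0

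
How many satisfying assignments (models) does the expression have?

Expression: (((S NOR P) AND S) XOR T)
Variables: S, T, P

Satisfying assignments: (0,1,0), (0,1,1), (1,1,0), (1,1,1)
Count: 4 out of 8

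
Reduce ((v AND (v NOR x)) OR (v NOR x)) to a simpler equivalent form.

By absorption (E OR (E AND v) = E):
= (v NOR x)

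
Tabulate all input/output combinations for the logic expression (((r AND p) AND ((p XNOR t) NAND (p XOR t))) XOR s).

t | r | p | s | Output
----------------------
0 | 0 | 0 | 0 | 0
0 | 0 | 0 | 1 | 1
0 | 0 | 1 | 0 | 0
0 | 0 | 1 | 1 | 1
0 | 1 | 0 | 0 | 0
0 | 1 | 0 | 1 | 1
0 | 1 | 1 | 0 | 1
0 | 1 | 1 | 1 | 0
1 | 0 | 0 | 0 | 0
1 | 0 | 0 | 1 | 1
1 | 0 | 1 | 0 | 0
1 | 0 | 1 | 1 | 1
1 | 1 | 0 | 0 | 0
1 | 1 | 0 | 1 | 1
1 | 1 | 1 | 0 | 1
1 | 1 | 1 | 1 | 0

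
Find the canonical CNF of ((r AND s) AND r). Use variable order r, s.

(r OR s) AND (r OR NOT s) AND (NOT r OR s)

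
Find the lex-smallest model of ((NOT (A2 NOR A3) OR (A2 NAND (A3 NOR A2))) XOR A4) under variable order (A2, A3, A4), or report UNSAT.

A2=0, A3=0, A4=0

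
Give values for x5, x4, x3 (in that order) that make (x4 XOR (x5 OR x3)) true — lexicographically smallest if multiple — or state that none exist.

x5=0, x4=0, x3=1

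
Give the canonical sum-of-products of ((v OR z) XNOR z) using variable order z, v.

Σm(0, 2, 3) = (NOT z AND NOT v) OR (z AND NOT v) OR (z AND v)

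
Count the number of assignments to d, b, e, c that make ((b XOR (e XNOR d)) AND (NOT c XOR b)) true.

Satisfying assignments: (0,0,0,0), (0,1,1,1), (1,0,1,0), (1,1,0,1)
Count: 4 out of 16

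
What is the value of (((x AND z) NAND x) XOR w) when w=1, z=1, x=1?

Substituting: (((1 AND 1) NAND 1) XOR 1)
= 1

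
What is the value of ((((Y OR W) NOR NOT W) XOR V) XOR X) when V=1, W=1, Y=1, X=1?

Substituting: ((((1 OR 1) NOR NOT 1) XOR 1) XOR 1)
= 0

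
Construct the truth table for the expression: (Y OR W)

W | Y | Output
--------------
0 | 0 | 0
0 | 1 | 1
1 | 0 | 1
1 | 1 | 1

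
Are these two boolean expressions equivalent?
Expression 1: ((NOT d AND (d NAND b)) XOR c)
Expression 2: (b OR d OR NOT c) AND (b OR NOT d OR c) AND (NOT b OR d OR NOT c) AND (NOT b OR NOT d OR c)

Yes, they are equivalent — the two output columns agree on all 8 assignments:
b | d | c | Expression 1 | Expression 2
---------------------------------------
0 | 0 | 0 | 1 | 1
0 | 0 | 1 | 0 | 0
0 | 1 | 0 | 0 | 0
0 | 1 | 1 | 1 | 1
1 | 0 | 0 | 1 | 1
1 | 0 | 1 | 0 | 0
1 | 1 | 0 | 0 | 0
1 | 1 | 1 | 1 | 1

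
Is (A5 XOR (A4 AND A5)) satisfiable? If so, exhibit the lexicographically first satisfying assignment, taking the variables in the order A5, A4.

A5=1, A4=0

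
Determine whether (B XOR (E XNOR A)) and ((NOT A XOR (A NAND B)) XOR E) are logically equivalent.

No. Counterexample: with E=0, B=0, A=0, Expression 1 = 1 but Expression 2 = 0.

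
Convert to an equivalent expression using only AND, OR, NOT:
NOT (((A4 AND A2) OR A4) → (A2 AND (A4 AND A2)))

((A4 AND A2) OR A4) AND NOT (A2 AND (A4 AND A2))
(Negated implication: NOT(A → B) = A AND NOT B)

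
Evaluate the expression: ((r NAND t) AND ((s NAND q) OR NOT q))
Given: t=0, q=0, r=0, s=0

Substituting: ((0 NAND 0) AND ((0 NAND 0) OR NOT 0))
= 1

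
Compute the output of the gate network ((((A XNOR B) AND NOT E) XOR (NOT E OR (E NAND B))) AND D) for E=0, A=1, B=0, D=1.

Substituting: ((((1 XNOR 0) AND NOT 0) XOR (NOT 0 OR (0 NAND 0))) AND 1)
= 1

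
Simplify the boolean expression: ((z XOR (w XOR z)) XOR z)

By XOR self-cancellation ((E XOR v) XOR v = E):
= (w XOR z)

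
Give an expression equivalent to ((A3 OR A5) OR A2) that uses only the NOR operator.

((((A3 NOR A5) NOR (A3 NOR A5)) NOR A2) NOR (((A3 NOR A5) NOR (A3 NOR A5)) NOR A2))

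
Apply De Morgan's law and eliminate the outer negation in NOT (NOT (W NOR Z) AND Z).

(W NOR Z) OR NOT Z
De Morgan's: NOT(AND of terms) = OR of negations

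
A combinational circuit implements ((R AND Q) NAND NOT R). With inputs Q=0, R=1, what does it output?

Substituting: ((1 AND 0) NAND NOT 1)
= 1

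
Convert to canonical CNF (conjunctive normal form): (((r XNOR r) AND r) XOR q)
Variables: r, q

(r OR q) AND (NOT r OR NOT q)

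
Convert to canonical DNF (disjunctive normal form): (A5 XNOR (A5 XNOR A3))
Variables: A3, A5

(A3 AND NOT A5) OR (A3 AND A5)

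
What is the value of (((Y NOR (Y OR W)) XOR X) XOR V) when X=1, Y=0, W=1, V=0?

Substituting: (((0 NOR (0 OR 1)) XOR 1) XOR 0)
= 1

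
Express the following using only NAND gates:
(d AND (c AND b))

((d NAND ((c NAND b) NAND (c NAND b))) NAND (d NAND ((c NAND b) NAND (c NAND b))))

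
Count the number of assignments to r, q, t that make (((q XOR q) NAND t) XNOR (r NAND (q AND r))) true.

Satisfying assignments: (0,0,0), (0,0,1), (0,1,0), (0,1,1), (1,0,0), (1,0,1)
Count: 6 out of 8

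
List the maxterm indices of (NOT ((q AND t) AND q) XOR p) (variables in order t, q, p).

ΠM(1, 3, 5, 6) = (t OR q OR NOT p) AND (t OR NOT q OR NOT p) AND (NOT t OR q OR NOT p) AND (NOT t OR NOT q OR p)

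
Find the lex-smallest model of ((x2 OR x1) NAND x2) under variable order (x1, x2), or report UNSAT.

x1=0, x2=0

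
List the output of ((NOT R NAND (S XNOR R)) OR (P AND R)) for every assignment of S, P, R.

S | P | R | Output
------------------
0 | 0 | 0 | 0
0 | 0 | 1 | 1
0 | 1 | 0 | 0
0 | 1 | 1 | 1
1 | 0 | 0 | 1
1 | 0 | 1 | 1
1 | 1 | 0 | 1
1 | 1 | 1 | 1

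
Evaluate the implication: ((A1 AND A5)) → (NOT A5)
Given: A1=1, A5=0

Antecedent ((A1 AND A5)) = 0; consequent (NOT A5) = 1.
0 → 1 = 1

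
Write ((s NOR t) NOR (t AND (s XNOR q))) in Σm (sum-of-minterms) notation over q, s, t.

Σm(2, 3, 5, 6) = (NOT q AND s AND NOT t) OR (NOT q AND s AND t) OR (q AND NOT s AND t) OR (q AND s AND NOT t)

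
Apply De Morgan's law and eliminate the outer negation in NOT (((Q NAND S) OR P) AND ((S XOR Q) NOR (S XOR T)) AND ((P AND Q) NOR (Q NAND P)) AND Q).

NOT ((Q NAND S) OR P) OR NOT ((S XOR Q) NOR (S XOR T)) OR NOT ((P AND Q) NOR (Q NAND P)) OR NOT Q
De Morgan's: NOT(AND of terms) = OR of negations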